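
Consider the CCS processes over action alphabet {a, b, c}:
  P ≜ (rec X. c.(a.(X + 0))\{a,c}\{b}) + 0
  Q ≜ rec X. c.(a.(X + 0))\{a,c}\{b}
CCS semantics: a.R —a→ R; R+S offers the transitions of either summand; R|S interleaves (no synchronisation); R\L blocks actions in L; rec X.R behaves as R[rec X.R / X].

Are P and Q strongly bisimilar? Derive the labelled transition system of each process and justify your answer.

bisimilar

P's transition system — 2 states:
  p0 = (rec X. c.(a.(X + 0))\{a,c}\{b}) + 0 | —c→ p1
  p1 = (a.((rec X. c.(a.(X + 0))\{a,c}\{b}) + 0))\{a,c}\{b} | ·
Q's transition system — 2 states:
  q0 = rec X. c.(a.(X + 0))\{a,c}\{b} | —c→ q1
  q1 = (a.((rec X. c.(a.(X + 0))\{a,c}\{b}) + 0))\{a,c}\{b} | ·
Coarsest stable partition (strong bisimilarity classes):
  B0 = {p0, q0}
  B1 = {p1, q1}
p0 ∈ B0, q0 ∈ B0 → same block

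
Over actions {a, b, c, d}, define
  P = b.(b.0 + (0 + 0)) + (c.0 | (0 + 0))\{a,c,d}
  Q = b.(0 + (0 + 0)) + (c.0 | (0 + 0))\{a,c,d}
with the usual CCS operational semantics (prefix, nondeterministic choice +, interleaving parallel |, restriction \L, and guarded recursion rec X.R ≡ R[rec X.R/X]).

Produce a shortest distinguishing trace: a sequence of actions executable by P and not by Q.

bb

Reachable graph of P (3 states):
  u0 = b.(b.0 + (0 + 0)) + (c.0 | (0 + 0))\{a,c,d} | =b=> u1
  u1 = b.0 + (0 + 0) | =b=> u2
  u2 = 0 | stopped
Reachable graph of Q (2 states):
  v0 = b.(0 + (0 + 0)) + (c.0 | (0 + 0))\{a,c,d} | =b=> v1
  v1 = 0 + (0 + 0) | stopped
Trace ⟨bb⟩ through P, begin at {u0}:
  after b @ step 1: {u1}
  after b @ step 2: {u2}
  P completes σ.
Trace ⟨bb⟩ through Q, begin at {v0}:
  after b @ step 1: {v1}
  after b @ step 2: ∅  — Q cannot continue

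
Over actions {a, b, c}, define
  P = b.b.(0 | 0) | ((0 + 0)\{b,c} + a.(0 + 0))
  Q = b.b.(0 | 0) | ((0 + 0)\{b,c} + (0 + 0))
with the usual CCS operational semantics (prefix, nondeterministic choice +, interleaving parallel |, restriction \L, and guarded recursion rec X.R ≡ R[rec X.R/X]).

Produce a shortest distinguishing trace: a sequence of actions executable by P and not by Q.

a

Reachable graph of P (6 states):
  s0 = b.b.(0 | 0) | ((0 + 0)\{b,c} + a.(0 + 0)) ⊢ -a-> s1, -b-> s2
  s1 = b.b.(0 | 0) | (0 + 0) ⊢ -b-> s3
  s2 = b.(0 | 0) | ((0 + 0)\{b,c} + a.(0 + 0)) ⊢ -a-> s3, -b-> s4
  s3 = b.(0 | 0) | (0 + 0) ⊢ -b-> s5
  s4 = 0 | 0 | ((0 + 0)\{b,c} + a.(0 + 0)) ⊢ -a-> s5
  s5 = 0 | 0 | (0 + 0) ⊢ deadlocked
Reachable graph of Q (3 states):
  t0 = b.b.(0 | 0) | ((0 + 0)\{b,c} + (0 + 0)) ⊢ -b-> t1
  t1 = b.(0 | 0) | ((0 + 0)\{b,c} + (0 + 0)) ⊢ -b-> t2
  t2 = 0 | 0 | ((0 + 0)\{b,c} + (0 + 0)) ⊢ deadlocked
Trace ⟨a⟩ through P, begin at {s0}:
  after a @ step 1: {s1}
  — P admits the full trace.
Trace ⟨a⟩ through Q, begin at {t0}:
  after a @ step 1: no successor for Q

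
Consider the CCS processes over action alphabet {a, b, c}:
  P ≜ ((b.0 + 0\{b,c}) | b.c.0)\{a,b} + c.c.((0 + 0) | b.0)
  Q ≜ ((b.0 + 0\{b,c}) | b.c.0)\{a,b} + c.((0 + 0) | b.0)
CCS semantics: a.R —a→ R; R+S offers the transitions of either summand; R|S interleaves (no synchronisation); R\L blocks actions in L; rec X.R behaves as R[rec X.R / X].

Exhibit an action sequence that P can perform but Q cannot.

LTS(P): 4 reachable states
  s0 = ((b.0 + 0\{b,c}) | b.c.0)\{a,b} + c.c.((0 + 0) | b.0) has moves —c→ s1
  s1 = c.((0 + 0) | b.0) has moves —c→ s2
  s2 = (0 + 0) | b.0 has moves —b→ s3
  s3 = (0 + 0) | 0 has moves (no moves)
LTS(Q): 3 reachable states
  t0 = ((b.0 + 0\{b,c}) | b.c.0)\{a,b} + c.((0 + 0) | b.0) has moves —c→ t1
  t1 = (0 + 0) | b.0 has moves —b→ t2
  t2 = (0 + 0) | 0 has moves (no moves)
Executing cc from P (initial set {s0}):
  [1] c ⇒ {s1}
  [2] c ⇒ {s2}
  — P admits the full trace.
Executing cc from Q (initial set {t0}):
  [1] c ⇒ {t1}
  [2] c ⇒ ∅ (Q stuck)

cc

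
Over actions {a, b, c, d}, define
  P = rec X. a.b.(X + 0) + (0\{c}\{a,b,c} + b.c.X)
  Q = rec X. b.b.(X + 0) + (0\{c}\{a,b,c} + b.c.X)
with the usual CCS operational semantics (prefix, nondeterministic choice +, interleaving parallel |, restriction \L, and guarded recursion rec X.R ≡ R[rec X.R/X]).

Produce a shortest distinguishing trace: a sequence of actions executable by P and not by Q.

a

LTS(P): 4 reachable states
  u0 = rec X. a.b.(X + 0) + (0\{c}\{a,b,c} + b.c.X) has moves ··a··> u1, ··b··> u2
  u1 = b.((rec X. a.b.(X + 0) + (0\{c}\{a,b,c} + b.c.X)) + 0) has moves ··b··> u3
  u2 = c.(rec X. a.b.(X + 0) + (0\{c}\{a,b,c} + b.c.X)) has moves ··c··> u0
  u3 = (rec X. a.b.(X + 0) + (0\{c}\{a,b,c} + b.c.X)) + 0 has moves ··a··> u1, ··b··> u2
LTS(Q): 4 reachable states
  v0 = rec X. b.b.(X + 0) + (0\{c}\{a,b,c} + b.c.X) has moves ··b··> v1, ··b··> v2
  v1 = b.((rec X. b.b.(X + 0) + (0\{c}\{a,b,c} + b.c.X)) + 0) has moves ··b··> v3
  v2 = c.(rec X. b.b.(X + 0) + (0\{c}\{a,b,c} + b.c.X)) has moves ··c··> v0
  v3 = (rec X. b.b.(X + 0) + (0\{c}\{a,b,c} + b.c.X)) + 0 has moves ··b··> v1, ··b··> v2
Run σ = ⟨a⟩ on P: start {u0}
  [1] a ⇒ {u1}
  — P admits the full trace.
Run σ = ⟨a⟩ on Q: start {v0}
  [1] a ⇒ no successor for Q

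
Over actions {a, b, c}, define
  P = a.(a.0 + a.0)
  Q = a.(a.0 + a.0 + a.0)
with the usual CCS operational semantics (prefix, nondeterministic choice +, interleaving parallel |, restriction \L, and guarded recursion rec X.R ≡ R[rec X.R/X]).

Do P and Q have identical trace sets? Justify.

LTS(P): 3 reachable states
  p0 = a.(a.0 + a.0) | -a-> p1
  p1 = a.0 + a.0 | -a-> p2
  p2 = 0 | (no moves)
LTS(Q): 3 reachable states
  q0 = a.(a.0 + a.0 + a.0) | -a-> q1
  q1 = a.0 + a.0 + a.0 | -a-> q2
  q2 = 0 | (no moves)
Coarsest stable partition (strong bisimilarity classes):
  B0 = {p0, q0}
  B1 = {p1, q1}
  B2 = {p2, q2}
p0 ∈ B0, q0 ∈ B0 → same block
Bisimilar ⇒ trace-equivalent.

traces(P) = traces(Q)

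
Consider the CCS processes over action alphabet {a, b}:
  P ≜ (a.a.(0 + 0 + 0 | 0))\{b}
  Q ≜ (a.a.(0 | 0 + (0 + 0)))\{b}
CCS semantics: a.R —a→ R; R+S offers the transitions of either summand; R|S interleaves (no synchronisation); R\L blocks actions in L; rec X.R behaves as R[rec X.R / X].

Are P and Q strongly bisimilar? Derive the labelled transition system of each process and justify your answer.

LTS(P): 3 reachable states
  p0 = (a.a.(0 + 0 + 0 | 0))\{b} ⊢ —a→ p1
  p1 = (a.(0 + 0 + 0 | 0))\{b} ⊢ —a→ p2
  p2 = (0 + 0 + 0 | 0)\{b} ⊢ ·
LTS(Q): 3 reachable states
  q0 = (a.a.(0 | 0 + (0 + 0)))\{b} ⊢ —a→ q1
  q1 = (a.(0 | 0 + (0 + 0)))\{b} ⊢ —a→ q2
  q2 = (0 | 0 + (0 + 0))\{b} ⊢ ·
Coarsest stable partition (strong bisimilarity classes):
  B0 = {p0, q0}
  B1 = {p1, q1}
  B2 = {p2, q2}
p0 ∈ B0, q0 ∈ B0 → same block

YES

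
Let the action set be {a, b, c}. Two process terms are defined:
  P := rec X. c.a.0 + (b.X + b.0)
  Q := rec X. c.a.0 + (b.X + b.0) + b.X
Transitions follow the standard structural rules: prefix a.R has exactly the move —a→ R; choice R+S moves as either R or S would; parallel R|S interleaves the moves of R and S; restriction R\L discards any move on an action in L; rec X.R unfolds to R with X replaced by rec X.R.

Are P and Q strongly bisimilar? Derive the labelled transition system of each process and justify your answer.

P ~ Q

Reachable graph of P (3 states):
  p0 = rec X. c.a.0 + (b.X + b.0) → --b--▸ p0, --b--▸ p1, --c--▸ p2
  p1 = 0 → ·
  p2 = a.0 → --a--▸ p1
Reachable graph of Q (3 states):
  q0 = rec X. c.a.0 + (b.X + b.0) + b.X → --b--▸ q0, --b--▸ q1, --c--▸ q2
  q1 = 0 → ·
  q2 = a.0 → --a--▸ q1
Bisimilarity quotient blocks:
  B0 = {p0, q0}
  B1 = {p2, q2}
  B2 = {p1, q1}
p0 ∈ B0, q0 ∈ B0 → same block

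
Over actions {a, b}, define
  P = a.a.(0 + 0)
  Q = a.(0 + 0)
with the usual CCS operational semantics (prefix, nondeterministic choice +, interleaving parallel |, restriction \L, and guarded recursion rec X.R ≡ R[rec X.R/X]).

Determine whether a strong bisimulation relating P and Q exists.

P's transition system — 3 states:
  m0 = a.a.(0 + 0) :: ··a··> m1
  m1 = a.(0 + 0) :: ··a··> m2
  m2 = 0 + 0 :: (no moves)
Q's transition system — 2 states:
  n0 = a.(0 + 0) :: ··a··> n1
  n1 = 0 + 0 :: (no moves)
Bisimilarity quotient blocks:
  B0 = {m0}
  B1 = {m1, n0}
  B2 = {m2, n1}
m0 ∈ B0, n0 ∈ B1 → different blocks

P ≁ Q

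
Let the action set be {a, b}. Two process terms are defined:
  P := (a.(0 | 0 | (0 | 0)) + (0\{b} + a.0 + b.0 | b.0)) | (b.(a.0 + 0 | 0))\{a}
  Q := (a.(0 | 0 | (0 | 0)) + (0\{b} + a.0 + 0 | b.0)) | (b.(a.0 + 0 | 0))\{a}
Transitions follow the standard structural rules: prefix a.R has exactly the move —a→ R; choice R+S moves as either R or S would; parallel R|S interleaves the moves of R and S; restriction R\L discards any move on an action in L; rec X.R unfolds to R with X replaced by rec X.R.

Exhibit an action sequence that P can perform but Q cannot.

LTS(P): 12 reachable states
  m0 = (a.(0 | 0 | (0 | 0)) + (0\{b} + a.0 + b.0 | b.0)) | (b.(a.0 + 0 | 0))\{a} :: ··a··> m1, ··a··> m2, ··b··> m3, ··b··> m4, ··b··> m5
  m1 = 0 | (b.(a.0 + 0 | 0))\{a} :: ··b··> m6
  m2 = 0 | 0 | (0 | 0) | (b.(a.0 + 0 | 0))\{a} :: ··b··> m7
  m3 = (a.(0 | 0 | (0 | 0)) + (0\{b} + a.0 + b.0 | b.0)) | (a.0 + 0 | 0)\{a} :: ··a··> m6, ··a··> m7, ··b··> m8, ··b··> m9
  m4 = 0 | b.0 | (b.(a.0 + 0 | 0))\{a} :: ··b··> m10, ··b··> m8
  m5 = b.0 | 0 | (b.(a.0 + 0 | 0))\{a} :: ··b··> m10, ··b··> m9
  m6 = 0 | (a.0 + 0 | 0)\{a} :: ∅
  m7 = 0 | 0 | (0 | 0) | (a.0 + 0 | 0)\{a} :: ∅
  m8 = 0 | b.0 | (a.0 + 0 | 0)\{a} :: ··b··> m11
  m9 = b.0 | 0 | (a.0 + 0 | 0)\{a} :: ··b··> m11
  m10 = 0 | 0 | (b.(a.0 + 0 | 0))\{a} :: ··b··> m11
  m11 = 0 | 0 | (a.0 + 0 | 0)\{a} :: ∅
LTS(Q): 8 reachable states
  n0 = (a.(0 | 0 | (0 | 0)) + (0\{b} + a.0 + 0 | b.0)) | (b.(a.0 + 0 | 0))\{a} :: ··a··> n1, ··a··> n2, ··b··> n3, ··b··> n4
  n1 = 0 | (b.(a.0 + 0 | 0))\{a} :: ··b··> n5
  n2 = 0 | 0 | (0 | 0) | (b.(a.0 + 0 | 0))\{a} :: ··b··> n6
  n3 = (a.(0 | 0 | (0 | 0)) + (0\{b} + a.0 + 0 | b.0)) | (a.0 + 0 | 0)\{a} :: ··a··> n5, ··a··> n6, ··b··> n7
  n4 = 0 | 0 | (b.(a.0 + 0 | 0))\{a} :: ··b··> n7
  n5 = 0 | (a.0 + 0 | 0)\{a} :: ∅
  n6 = 0 | 0 | (0 | 0) | (a.0 + 0 | 0)\{a} :: ∅
  n7 = 0 | 0 | (a.0 + 0 | 0)\{a} :: ∅
Run σ = ⟨bbb⟩ on P: start {m0}
  step 1 (b): {m3, m4, m5}
  step 2 (b): {m10, m8, m9}
  step 3 (b): {m11}
  — P admits the full trace.
Run σ = ⟨bbb⟩ on Q: start {n0}
  step 1 (b): {n3, n4}
  step 2 (b): {n7}
  step 3 (b): no successor for Q

bbb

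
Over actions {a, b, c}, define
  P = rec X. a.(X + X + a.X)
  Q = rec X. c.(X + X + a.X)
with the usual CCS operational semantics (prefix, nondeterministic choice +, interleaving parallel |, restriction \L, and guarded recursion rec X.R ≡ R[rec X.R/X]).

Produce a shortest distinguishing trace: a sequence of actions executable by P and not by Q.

Reachable graph of P (2 states):
  p0 = rec X. a.(X + X + a.X) ⊢ ··a··> p1
  p1 = (rec X. a.(X + X + a.X)) + (rec X. a.(X + X + a.X)) + a.(rec X. a.(X + X + a.X)) ⊢ ··a··> p0, ··a··> p1
Reachable graph of Q (2 states):
  q0 = rec X. c.(X + X + a.X) ⊢ ··c··> q1
  q1 = (rec X. c.(X + X + a.X)) + (rec X. c.(X + X + a.X)) + a.(rec X. c.(X + X + a.X)) ⊢ ··a··> q0, ··c··> q1
Executing a from P (initial set {p0}):
  step 1 (a): {p1}
  ✓ P
Executing a from Q (initial set {q0}):
  step 1 (a): no successor for Q

a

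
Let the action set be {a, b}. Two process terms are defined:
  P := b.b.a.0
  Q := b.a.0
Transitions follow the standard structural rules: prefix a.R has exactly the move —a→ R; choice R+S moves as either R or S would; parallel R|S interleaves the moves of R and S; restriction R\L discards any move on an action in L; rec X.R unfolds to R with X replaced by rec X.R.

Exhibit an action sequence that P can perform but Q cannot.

bb

LTS(P): 4 reachable states
  u0 = b.b.a.0 has moves --b--▸ u1
  u1 = b.a.0 has moves --b--▸ u2
  u2 = a.0 has moves --a--▸ u3
  u3 = 0 has moves stopped
LTS(Q): 3 reachable states
  v0 = b.a.0 has moves --b--▸ v1
  v1 = a.0 has moves --a--▸ v2
  v2 = 0 has moves stopped
Executing bb from P (initial set {u0}):
  [1] b ⇒ {u1}
  [2] b ⇒ {u2}
  P completes σ.
Executing bb from Q (initial set {v0}):
  [1] b ⇒ {v1}
  [2] b ⇒ no successor for Q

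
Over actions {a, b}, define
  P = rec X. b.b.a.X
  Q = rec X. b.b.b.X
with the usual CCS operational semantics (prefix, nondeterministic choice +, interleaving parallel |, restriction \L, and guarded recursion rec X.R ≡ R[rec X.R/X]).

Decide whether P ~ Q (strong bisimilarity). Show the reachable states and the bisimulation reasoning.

not bisimilar

LTS(P): 3 reachable states
  u0 = rec X. b.b.a.X has moves ··b··> u1
  u1 = b.a.(rec X. b.b.a.X) has moves ··b··> u2
  u2 = a.(rec X. b.b.a.X) has moves ··a··> u0
LTS(Q): 3 reachable states
  v0 = rec X. b.b.b.X has moves ··b··> v1
  v1 = b.b.(rec X. b.b.b.X) has moves ··b··> v2
  v2 = b.(rec X. b.b.b.X) has moves ··b··> v0
Bisimilarity quotient blocks:
  B0 = {u0}
  B1 = {u1}
  B2 = {u2}
  B3 = {v0, v1, v2}
u0 ∈ B0, v0 ∈ B3 → different blocks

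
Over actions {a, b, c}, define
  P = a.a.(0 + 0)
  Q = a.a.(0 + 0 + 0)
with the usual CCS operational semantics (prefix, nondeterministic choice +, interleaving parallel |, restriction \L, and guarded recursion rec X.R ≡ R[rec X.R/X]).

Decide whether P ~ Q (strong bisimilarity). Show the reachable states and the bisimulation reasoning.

P ~ Q

LTS(P): 3 reachable states
  p0 = a.a.(0 + 0) | —a→ p1
  p1 = a.(0 + 0) | —a→ p2
  p2 = 0 + 0 | stopped
LTS(Q): 3 reachable states
  q0 = a.a.(0 + 0 + 0) | —a→ q1
  q1 = a.(0 + 0 + 0) | —a→ q2
  q2 = 0 + 0 + 0 | stopped
Partition-refinement fixed point:
  B0 = {p0, q0}
  B1 = {p1, q1}
  B2 = {p2, q2}
p0 ∈ B0, q0 ∈ B0 → same block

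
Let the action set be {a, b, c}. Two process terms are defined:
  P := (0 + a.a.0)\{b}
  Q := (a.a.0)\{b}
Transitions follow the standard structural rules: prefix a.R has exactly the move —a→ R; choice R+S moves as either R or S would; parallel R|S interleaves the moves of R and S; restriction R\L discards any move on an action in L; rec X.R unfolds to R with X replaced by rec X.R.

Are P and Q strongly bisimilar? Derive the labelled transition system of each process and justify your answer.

P ~ Q

Reachable graph of P (3 states):
  s0 = (0 + a.a.0)\{b} :: =a=> s1
  s1 = (a.0)\{b} :: =a=> s2
  s2 = 0\{b} :: stopped
Reachable graph of Q (3 states):
  t0 = (a.a.0)\{b} :: =a=> t1
  t1 = (a.0)\{b} :: =a=> t2
  t2 = 0\{b} :: stopped
Partition-refinement fixed point:
  B0 = {s0, t0}
  B1 = {s1, t1}
  B2 = {s2, t2}
s0 ∈ B0, t0 ∈ B0 → same block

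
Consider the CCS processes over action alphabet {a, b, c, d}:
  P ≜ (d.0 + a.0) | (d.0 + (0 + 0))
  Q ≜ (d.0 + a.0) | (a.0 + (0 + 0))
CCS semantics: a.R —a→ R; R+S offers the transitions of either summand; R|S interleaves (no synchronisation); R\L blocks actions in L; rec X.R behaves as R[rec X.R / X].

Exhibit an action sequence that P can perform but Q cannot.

Reachable graph of P (4 states):
  p0 = (d.0 + a.0) | (d.0 + (0 + 0)) has moves --a--▸ p1, --d--▸ p1, --d--▸ p2
  p1 = 0 | (d.0 + (0 + 0)) has moves --d--▸ p3
  p2 = (d.0 + a.0) | 0 has moves --a--▸ p3, --d--▸ p3
  p3 = 0 | 0 has moves deadlocked
Reachable graph of Q (4 states):
  q0 = (d.0 + a.0) | (a.0 + (0 + 0)) has moves --a--▸ q1, --a--▸ q2, --d--▸ q2
  q1 = (d.0 + a.0) | 0 has moves --a--▸ q3, --d--▸ q3
  q2 = 0 | (a.0 + (0 + 0)) has moves --a--▸ q3
  q3 = 0 | 0 has moves deadlocked
Run σ = ⟨dd⟩ on P: start {p0}
  [1] d ⇒ {p1, p2}
  [2] d ⇒ {p3}
  P completes σ.
Run σ = ⟨dd⟩ on Q: start {q0}
  [1] d ⇒ {q2}
  [2] d ⇒ ∅  — Q cannot continue

dd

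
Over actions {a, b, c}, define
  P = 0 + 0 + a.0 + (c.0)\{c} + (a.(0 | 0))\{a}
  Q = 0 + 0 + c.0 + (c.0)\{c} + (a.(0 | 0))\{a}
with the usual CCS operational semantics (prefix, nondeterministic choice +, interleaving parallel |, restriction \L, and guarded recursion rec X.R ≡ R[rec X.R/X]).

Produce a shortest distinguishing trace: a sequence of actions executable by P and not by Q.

a

P's transition system — 2 states:
  p0 = 0 + 0 + a.0 + (c.0)\{c} + (a.(0 | 0))\{a} | --a--▸ p1
  p1 = 0 | stopped
Q's transition system — 2 states:
  q0 = 0 + 0 + c.0 + (c.0)\{c} + (a.(0 | 0))\{a} | --c--▸ q1
  q1 = 0 | stopped
Run σ = ⟨a⟩ on P: start {p0}
  [1] a ⇒ {p1}
  — P admits the full trace.
Run σ = ⟨a⟩ on Q: start {q0}
  [1] a ⇒ ∅ (Q stuck)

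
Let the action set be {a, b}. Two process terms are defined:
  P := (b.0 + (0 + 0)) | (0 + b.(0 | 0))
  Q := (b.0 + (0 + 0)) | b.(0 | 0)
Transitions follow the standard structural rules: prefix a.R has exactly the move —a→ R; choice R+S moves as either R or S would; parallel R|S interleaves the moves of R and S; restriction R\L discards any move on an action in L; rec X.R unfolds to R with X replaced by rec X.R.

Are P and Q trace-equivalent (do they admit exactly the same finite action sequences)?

YES

Reachable graph of P (4 states):
  u0 = (b.0 + (0 + 0)) | (0 + b.(0 | 0)) ⊢ =b=> u1, =b=> u2
  u1 = (b.0 + (0 + 0)) | (0 | 0) ⊢ =b=> u3
  u2 = 0 | (0 + b.(0 | 0)) ⊢ =b=> u3
  u3 = 0 | (0 | 0) ⊢ ∅
Reachable graph of Q (4 states):
  v0 = (b.0 + (0 + 0)) | b.(0 | 0) ⊢ =b=> v1, =b=> v2
  v1 = (b.0 + (0 + 0)) | (0 | 0) ⊢ =b=> v3
  v2 = 0 | b.(0 | 0) ⊢ =b=> v3
  v3 = 0 | (0 | 0) ⊢ ∅
Partition-refinement fixed point:
  B0 = {u0, v0}
  B1 = {u1, u2, v1, v2}
  B2 = {u3, v3}
u0 ∈ B0, v0 ∈ B0 → same block
Bisimilar ⇒ trace-equivalent.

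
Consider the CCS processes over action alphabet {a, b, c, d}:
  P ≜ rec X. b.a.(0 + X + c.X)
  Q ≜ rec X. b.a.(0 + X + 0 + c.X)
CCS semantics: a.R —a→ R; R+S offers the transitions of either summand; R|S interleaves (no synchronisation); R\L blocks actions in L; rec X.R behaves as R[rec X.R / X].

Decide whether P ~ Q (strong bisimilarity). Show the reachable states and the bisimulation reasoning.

P's transition system — 3 states:
  p0 = rec X. b.a.(0 + X + c.X) ⊢ =b=> p1
  p1 = a.(0 + (rec X. b.a.(0 + X + c.X)) + c.(rec X. b.a.(0 + X + c.X))) ⊢ =a=> p2
  p2 = 0 + (rec X. b.a.(0 + X + c.X)) + c.(rec X. b.a.(0 + X + c.X)) ⊢ =b=> p1, =c=> p0
Q's transition system — 3 states:
  q0 = rec X. b.a.(0 + X + 0 + c.X) ⊢ =b=> q1
  q1 = a.(0 + (rec X. b.a.(0 + X + 0 + c.X)) + 0 + c.(rec X. b.a.(0 + X + 0 + c.X))) ⊢ =a=> q2
  q2 = 0 + (rec X. b.a.(0 + X + 0 + c.X)) + 0 + c.(rec X. b.a.(0 + X + 0 + c.X)) ⊢ =b=> q1, =c=> q0
Coarsest stable partition (strong bisimilarity classes):
  B0 = {p0, q0}
  B1 = {p1, q1}
  B2 = {p2, q2}
p0 ∈ B0, q0 ∈ B0 → same block

YES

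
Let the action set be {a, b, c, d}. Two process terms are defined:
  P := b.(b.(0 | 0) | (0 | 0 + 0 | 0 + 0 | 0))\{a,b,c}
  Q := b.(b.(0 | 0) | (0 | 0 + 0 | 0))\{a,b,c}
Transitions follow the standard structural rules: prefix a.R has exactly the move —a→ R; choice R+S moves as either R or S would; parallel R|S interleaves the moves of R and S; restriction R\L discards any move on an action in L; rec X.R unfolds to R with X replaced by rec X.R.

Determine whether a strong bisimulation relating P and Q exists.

P ~ Q

Reachable graph of P (2 states):
  m0 = b.(b.(0 | 0) | (0 | 0 + 0 | 0 + 0 | 0))\{a,b,c} ⊢ =b=> m1
  m1 = (b.(0 | 0) | (0 | 0 + 0 | 0 + 0 | 0))\{a,b,c} ⊢ stopped
Reachable graph of Q (2 states):
  n0 = b.(b.(0 | 0) | (0 | 0 + 0 | 0))\{a,b,c} ⊢ =b=> n1
  n1 = (b.(0 | 0) | (0 | 0 + 0 | 0))\{a,b,c} ⊢ stopped
Coarsest stable partition (strong bisimilarity classes):
  B0 = {m0, n0}
  B1 = {m1, n1}
m0 ∈ B0, n0 ∈ B0 → same block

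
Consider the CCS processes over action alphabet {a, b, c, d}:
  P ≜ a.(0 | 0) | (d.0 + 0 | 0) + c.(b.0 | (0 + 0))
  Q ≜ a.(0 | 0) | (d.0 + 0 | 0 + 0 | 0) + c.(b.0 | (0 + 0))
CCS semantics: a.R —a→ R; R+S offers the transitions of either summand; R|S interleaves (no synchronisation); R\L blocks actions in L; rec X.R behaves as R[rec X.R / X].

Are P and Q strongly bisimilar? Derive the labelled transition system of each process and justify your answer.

YES

P's transition system — 6 states:
  p0 = a.(0 | 0) | (d.0 + 0 | 0) + c.(b.0 | (0 + 0)) has moves ··a··> p1, ··c··> p2, ··d··> p3
  p1 = 0 | 0 | (d.0 + 0 | 0) has moves ··d··> p4
  p2 = b.0 | (0 + 0) has moves ··b··> p5
  p3 = a.(0 | 0) | 0 has moves ··a··> p4
  p4 = 0 | 0 | 0 has moves stopped
  p5 = 0 | (0 + 0) has moves stopped
Q's transition system — 6 states:
  q0 = a.(0 | 0) | (d.0 + 0 | 0 + 0 | 0) + c.(b.0 | (0 + 0)) has moves ··a··> q1, ··c··> q2, ··d··> q3
  q1 = 0 | 0 | (d.0 + 0 | 0 + 0 | 0) has moves ··d··> q4
  q2 = b.0 | (0 + 0) has moves ··b··> q5
  q3 = a.(0 | 0) | 0 has moves ··a··> q4
  q4 = 0 | 0 | 0 has moves stopped
  q5 = 0 | (0 + 0) has moves stopped
Partition-refinement fixed point:
  B0 = {p0, q0}
  B1 = {p1, q1}
  B2 = {p4, p5, q4, q5}
  B3 = {p3, q3}
  B4 = {p2, q2}
p0 ∈ B0, q0 ∈ B0 → same block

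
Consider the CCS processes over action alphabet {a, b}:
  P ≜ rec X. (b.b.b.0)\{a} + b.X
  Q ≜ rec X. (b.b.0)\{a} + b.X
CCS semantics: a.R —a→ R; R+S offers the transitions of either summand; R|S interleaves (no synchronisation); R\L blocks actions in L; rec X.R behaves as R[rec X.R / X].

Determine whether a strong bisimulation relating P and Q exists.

P's transition system — 4 states:
  m0 = rec X. (b.b.b.0)\{a} + b.X ⊢ =b=> m0, =b=> m1
  m1 = (b.b.0)\{a} ⊢ =b=> m2
  m2 = (b.0)\{a} ⊢ =b=> m3
  m3 = 0\{a} ⊢ ∅
Q's transition system — 3 states:
  n0 = rec X. (b.b.0)\{a} + b.X ⊢ =b=> n0, =b=> n1
  n1 = (b.0)\{a} ⊢ =b=> n2
  n2 = 0\{a} ⊢ ∅
Coarsest stable partition (strong bisimilarity classes):
  B0 = {m0}
  B1 = {m1}
  B2 = {m2, n1}
  B3 = {m3, n2}
  B4 = {n0}
m0 ∈ B0, n0 ∈ B4 → different blocks

not bisimilar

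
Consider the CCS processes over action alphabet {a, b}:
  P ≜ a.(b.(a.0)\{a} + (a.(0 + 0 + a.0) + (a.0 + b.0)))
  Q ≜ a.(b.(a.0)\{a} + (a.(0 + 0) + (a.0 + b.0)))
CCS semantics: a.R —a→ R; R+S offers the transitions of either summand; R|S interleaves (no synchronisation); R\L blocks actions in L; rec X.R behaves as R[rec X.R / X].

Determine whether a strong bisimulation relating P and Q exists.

LTS(P): 5 reachable states
  s0 = a.(b.(a.0)\{a} + (a.(0 + 0 + a.0) + (a.0 + b.0))) has moves ··a··> s1
  s1 = b.(a.0)\{a} + (a.(0 + 0 + a.0) + (a.0 + b.0)) has moves ··a··> s2, ··a··> s3, ··b··> s2, ··b··> s4
  s2 = 0 has moves stopped
  s3 = 0 + 0 + a.0 has moves ··a··> s2
  s4 = (a.0)\{a} has moves stopped
LTS(Q): 5 reachable states
  t0 = a.(b.(a.0)\{a} + (a.(0 + 0) + (a.0 + b.0))) has moves ··a··> t1
  t1 = b.(a.0)\{a} + (a.(0 + 0) + (a.0 + b.0)) has moves ··a··> t2, ··a··> t3, ··b··> t2, ··b··> t4
  t2 = 0 has moves stopped
  t3 = 0 + 0 has moves stopped
  t4 = (a.0)\{a} has moves stopped
Partition-refinement fixed point:
  B0 = {s0}
  B1 = {s1}
  B2 = {s2, s4, t2, t3, t4}
  B3 = {s3}
  B4 = {t0}
  B5 = {t1}
s0 ∈ B0, t0 ∈ B4 → different blocks

not bisimilar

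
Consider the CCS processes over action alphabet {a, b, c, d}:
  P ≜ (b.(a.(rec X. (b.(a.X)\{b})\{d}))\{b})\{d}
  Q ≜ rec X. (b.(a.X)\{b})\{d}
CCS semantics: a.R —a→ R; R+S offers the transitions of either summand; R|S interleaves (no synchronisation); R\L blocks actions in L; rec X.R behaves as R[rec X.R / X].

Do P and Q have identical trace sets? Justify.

traces(P) = traces(Q)

Reachable graph of P (3 states):
  u0 = (b.(a.(rec X. (b.(a.X)\{b})\{d}))\{b})\{d} has moves ··b··> u1
  u1 = (a.(rec X. (b.(a.X)\{b})\{d}))\{b}\{d} has moves ··a··> u2
  u2 = (rec X. (b.(a.X)\{b})\{d})\{b}\{d} has moves deadlocked
Reachable graph of Q (3 states):
  v0 = rec X. (b.(a.X)\{b})\{d} has moves ··b··> v1
  v1 = (a.(rec X. (b.(a.X)\{b})\{d}))\{b}\{d} has moves ··a··> v2
  v2 = (rec X. (b.(a.X)\{b})\{d})\{b}\{d} has moves deadlocked
Bisimilarity quotient blocks:
  B0 = {u0, v0}
  B1 = {u1, v1}
  B2 = {u2, v2}
u0 ∈ B0, v0 ∈ B0 → same block
Bisimilar ⇒ trace-equivalent.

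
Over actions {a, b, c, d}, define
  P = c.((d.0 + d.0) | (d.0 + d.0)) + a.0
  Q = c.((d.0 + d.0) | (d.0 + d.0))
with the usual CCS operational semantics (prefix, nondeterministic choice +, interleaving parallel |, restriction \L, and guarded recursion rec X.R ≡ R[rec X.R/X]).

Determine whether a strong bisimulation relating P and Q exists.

P's transition system — 6 states:
  s0 = c.((d.0 + d.0) | (d.0 + d.0)) + a.0 :: -a-> s1, -c-> s2
  s1 = 0 :: deadlocked
  s2 = (d.0 + d.0) | (d.0 + d.0) :: -d-> s3, -d-> s4
  s3 = (d.0 + d.0) | 0 :: -d-> s5
  s4 = 0 | (d.0 + d.0) :: -d-> s5
  s5 = 0 | 0 :: deadlocked
Q's transition system — 5 states:
  t0 = c.((d.0 + d.0) | (d.0 + d.0)) :: -c-> t1
  t1 = (d.0 + d.0) | (d.0 + d.0) :: -d-> t2, -d-> t3
  t2 = (d.0 + d.0) | 0 :: -d-> t4
  t3 = 0 | (d.0 + d.0) :: -d-> t4
  t4 = 0 | 0 :: deadlocked
Coarsest stable partition (strong bisimilarity classes):
  B0 = {s0}
  B1 = {s1, s5, t4}
  B2 = {s2, t1}
  B3 = {s3, s4, t2, t3}
  B4 = {t0}
s0 ∈ B0, t0 ∈ B4 → different blocks

P ≁ Q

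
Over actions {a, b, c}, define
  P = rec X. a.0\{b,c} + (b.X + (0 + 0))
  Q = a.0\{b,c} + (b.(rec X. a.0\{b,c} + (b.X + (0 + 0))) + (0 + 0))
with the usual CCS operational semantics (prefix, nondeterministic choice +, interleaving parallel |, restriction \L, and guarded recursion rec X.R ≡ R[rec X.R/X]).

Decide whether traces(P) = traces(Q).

Reachable graph of P (2 states):
  u0 = rec X. a.0\{b,c} + (b.X + (0 + 0)) ⊢ =a=> u1, =b=> u0
  u1 = 0\{b,c} ⊢ ∅
Reachable graph of Q (3 states):
  v0 = a.0\{b,c} + (b.(rec X. a.0\{b,c} + (b.X + (0 + 0))) + (0 + 0)) ⊢ =a=> v1, =b=> v2
  v1 = 0\{b,c} ⊢ ∅
  v2 = rec X. a.0\{b,c} + (b.X + (0 + 0)) ⊢ =a=> v1, =b=> v2
Coarsest stable partition (strong bisimilarity classes):
  B0 = {u0, v0, v2}
  B1 = {u1, v1}
u0 ∈ B0, v0 ∈ B0 → same block
Bisimilar ⇒ trace-equivalent.

YES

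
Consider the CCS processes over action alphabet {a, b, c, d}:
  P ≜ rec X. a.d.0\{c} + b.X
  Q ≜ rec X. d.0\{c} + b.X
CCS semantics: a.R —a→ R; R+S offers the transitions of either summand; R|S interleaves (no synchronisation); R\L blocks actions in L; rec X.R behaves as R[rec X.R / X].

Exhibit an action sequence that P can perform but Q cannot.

P's transition system — 3 states:
  m0 = rec X. a.d.0\{c} + b.X has moves ··a··> m1, ··b··> m0
  m1 = d.0\{c} has moves ··d··> m2
  m2 = 0\{c} has moves stopped
Q's transition system — 2 states:
  n0 = rec X. d.0\{c} + b.X has moves ··b··> n0, ··d··> n1
  n1 = 0\{c} has moves stopped
Trace ⟨a⟩ through P, begin at {m0}:
  step 1 (a): {m1}
  ✓ P
Trace ⟨a⟩ through Q, begin at {n0}:
  step 1 (a): ∅  — Q cannot continue

a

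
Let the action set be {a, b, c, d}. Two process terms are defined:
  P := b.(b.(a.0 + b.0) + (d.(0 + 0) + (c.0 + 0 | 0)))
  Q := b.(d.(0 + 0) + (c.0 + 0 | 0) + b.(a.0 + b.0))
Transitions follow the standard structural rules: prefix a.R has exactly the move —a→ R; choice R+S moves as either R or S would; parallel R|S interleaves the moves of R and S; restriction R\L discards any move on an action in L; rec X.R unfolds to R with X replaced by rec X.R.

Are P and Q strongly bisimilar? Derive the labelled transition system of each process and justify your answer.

bisimilar

LTS(P): 5 reachable states
  p0 = b.(b.(a.0 + b.0) + (d.(0 + 0) + (c.0 + 0 | 0))) :: =b=> p1
  p1 = b.(a.0 + b.0) + (d.(0 + 0) + (c.0 + 0 | 0)) :: =b=> p2, =c=> p3, =d=> p4
  p2 = a.0 + b.0 :: =a=> p3, =b=> p3
  p3 = 0 :: ·
  p4 = 0 + 0 :: ·
LTS(Q): 5 reachable states
  q0 = b.(d.(0 + 0) + (c.0 + 0 | 0) + b.(a.0 + b.0)) :: =b=> q1
  q1 = d.(0 + 0) + (c.0 + 0 | 0) + b.(a.0 + b.0) :: =b=> q2, =c=> q3, =d=> q4
  q2 = a.0 + b.0 :: =a=> q3, =b=> q3
  q3 = 0 :: ·
  q4 = 0 + 0 :: ·
Partition-refinement fixed point:
  B0 = {p0, q0}
  B1 = {p1, q1}
  B2 = {p3, p4, q3, q4}
  B3 = {p2, q2}
p0 ∈ B0, q0 ∈ B0 → same block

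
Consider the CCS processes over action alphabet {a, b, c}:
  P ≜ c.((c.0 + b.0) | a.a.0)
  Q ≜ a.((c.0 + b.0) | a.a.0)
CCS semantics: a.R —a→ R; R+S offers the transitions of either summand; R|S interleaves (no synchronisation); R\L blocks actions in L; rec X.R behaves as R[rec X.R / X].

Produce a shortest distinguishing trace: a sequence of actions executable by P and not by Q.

c

P's transition system — 7 states:
  s0 = c.((c.0 + b.0) | a.a.0) ⊢ =c=> s1
  s1 = (c.0 + b.0) | a.a.0 ⊢ =a=> s2, =b=> s3, =c=> s3
  s2 = (c.0 + b.0) | a.0 ⊢ =a=> s4, =b=> s5, =c=> s5
  s3 = 0 | a.a.0 ⊢ =a=> s5
  s4 = (c.0 + b.0) | 0 ⊢ =b=> s6, =c=> s6
  s5 = 0 | a.0 ⊢ =a=> s6
  s6 = 0 | 0 ⊢ (no moves)
Q's transition system — 7 states:
  t0 = a.((c.0 + b.0) | a.a.0) ⊢ =a=> t1
  t1 = (c.0 + b.0) | a.a.0 ⊢ =a=> t2, =b=> t3, =c=> t3
  t2 = (c.0 + b.0) | a.0 ⊢ =a=> t4, =b=> t5, =c=> t5
  t3 = 0 | a.a.0 ⊢ =a=> t5
  t4 = (c.0 + b.0) | 0 ⊢ =b=> t6, =c=> t6
  t5 = 0 | a.0 ⊢ =a=> t6
  t6 = 0 | 0 ⊢ (no moves)
Trace ⟨c⟩ through P, begin at {s0}:
  step 1 (c): {s1}
  ✓ P
Trace ⟨c⟩ through Q, begin at {t0}:
  step 1 (c): ∅ (Q stuck)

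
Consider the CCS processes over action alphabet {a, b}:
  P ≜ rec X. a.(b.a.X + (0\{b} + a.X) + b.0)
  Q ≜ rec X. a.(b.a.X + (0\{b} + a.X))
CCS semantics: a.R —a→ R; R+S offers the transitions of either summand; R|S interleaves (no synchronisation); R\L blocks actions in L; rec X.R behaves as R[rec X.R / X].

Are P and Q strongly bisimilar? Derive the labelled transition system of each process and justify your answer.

LTS(P): 4 reachable states
  m0 = rec X. a.(b.a.X + (0\{b} + a.X) + b.0) has moves —a→ m1
  m1 = b.a.(rec X. a.(b.a.X + (0\{b} + a.X) + b.0)) + (0\{b} + a.(rec X. a.(b.a.X + (0\{b} + a.X) + b.0))) + b.0 has moves —a→ m0, —b→ m2, —b→ m3
  m2 = 0 has moves (no moves)
  m3 = a.(rec X. a.(b.a.X + (0\{b} + a.X) + b.0)) has moves —a→ m0
LTS(Q): 3 reachable states
  n0 = rec X. a.(b.a.X + (0\{b} + a.X)) has moves —a→ n1
  n1 = b.a.(rec X. a.(b.a.X + (0\{b} + a.X))) + (0\{b} + a.(rec X. a.(b.a.X + (0\{b} + a.X)))) has moves —a→ n0, —b→ n2
  n2 = a.(rec X. a.(b.a.X + (0\{b} + a.X))) has moves —a→ n0
Partition-refinement fixed point:
  B0 = {m0}
  B1 = {m1}
  B2 = {m3}
  B3 = {m2}
  B4 = {n0}
  B5 = {n1}
  B6 = {n2}
m0 ∈ B0, n0 ∈ B4 → different blocks

not bisimilar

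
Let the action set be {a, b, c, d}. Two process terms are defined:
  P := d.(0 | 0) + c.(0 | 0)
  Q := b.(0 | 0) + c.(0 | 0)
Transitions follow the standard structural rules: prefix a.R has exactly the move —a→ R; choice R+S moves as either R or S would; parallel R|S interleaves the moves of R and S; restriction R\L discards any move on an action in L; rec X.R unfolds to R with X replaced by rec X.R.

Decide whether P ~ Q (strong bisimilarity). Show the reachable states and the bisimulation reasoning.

P's transition system — 2 states:
  p0 = d.(0 | 0) + c.(0 | 0) | --c--▸ p1, --d--▸ p1
  p1 = 0 | 0 | stopped
Q's transition system — 2 states:
  q0 = b.(0 | 0) + c.(0 | 0) | --b--▸ q1, --c--▸ q1
  q1 = 0 | 0 | stopped
Partition-refinement fixed point:
  B0 = {p0}
  B1 = {p1, q1}
  B2 = {q0}
p0 ∈ B0, q0 ∈ B2 → different blocks

not bisimilar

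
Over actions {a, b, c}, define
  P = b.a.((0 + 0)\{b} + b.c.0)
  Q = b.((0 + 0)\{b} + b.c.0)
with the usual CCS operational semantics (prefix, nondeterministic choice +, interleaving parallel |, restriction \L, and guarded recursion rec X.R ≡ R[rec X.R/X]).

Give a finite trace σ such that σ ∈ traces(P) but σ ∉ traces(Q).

ba

P's transition system — 5 states:
  s0 = b.a.((0 + 0)\{b} + b.c.0) :: —b→ s1
  s1 = a.((0 + 0)\{b} + b.c.0) :: —a→ s2
  s2 = (0 + 0)\{b} + b.c.0 :: —b→ s3
  s3 = c.0 :: —c→ s4
  s4 = 0 :: ·
Q's transition system — 4 states:
  t0 = b.((0 + 0)\{b} + b.c.0) :: —b→ t1
  t1 = (0 + 0)\{b} + b.c.0 :: —b→ t2
  t2 = c.0 :: —c→ t3
  t3 = 0 :: ·
Trace ⟨ba⟩ through P, begin at {s0}:
  after b @ step 1: {s1}
  after a @ step 2: {s2}
  P completes σ.
Trace ⟨ba⟩ through Q, begin at {t0}:
  after b @ step 1: {t1}
  after a @ step 2: no successor for Q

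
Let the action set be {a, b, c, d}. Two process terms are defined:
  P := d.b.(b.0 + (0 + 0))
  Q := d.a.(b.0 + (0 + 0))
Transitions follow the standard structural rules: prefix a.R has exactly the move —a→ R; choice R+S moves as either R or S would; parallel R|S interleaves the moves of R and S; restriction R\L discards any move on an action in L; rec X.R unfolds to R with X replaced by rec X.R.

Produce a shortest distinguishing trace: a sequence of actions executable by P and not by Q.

P's transition system — 4 states:
  s0 = d.b.(b.0 + (0 + 0)) → -d-> s1
  s1 = b.(b.0 + (0 + 0)) → -b-> s2
  s2 = b.0 + (0 + 0) → -b-> s3
  s3 = 0 → ∅
Q's transition system — 4 states:
  t0 = d.a.(b.0 + (0 + 0)) → -d-> t1
  t1 = a.(b.0 + (0 + 0)) → -a-> t2
  t2 = b.0 + (0 + 0) → -b-> t3
  t3 = 0 → ∅
Executing db from P (initial set {s0}):
  step 1 (d): {s1}
  step 2 (b): {s2}
  ✓ P
Executing db from Q (initial set {t0}):
  step 1 (d): {t1}
  step 2 (b): ∅  — Q cannot continue

db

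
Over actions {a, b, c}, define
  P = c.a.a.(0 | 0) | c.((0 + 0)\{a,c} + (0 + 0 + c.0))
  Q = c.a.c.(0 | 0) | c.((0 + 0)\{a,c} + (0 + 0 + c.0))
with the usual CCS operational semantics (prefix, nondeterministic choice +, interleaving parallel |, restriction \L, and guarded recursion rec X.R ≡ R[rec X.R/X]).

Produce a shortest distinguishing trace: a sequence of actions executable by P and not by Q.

caa

P's transition system — 12 states:
  s0 = c.a.a.(0 | 0) | c.((0 + 0)\{a,c} + (0 + 0 + c.0)) | =c=> s1, =c=> s2
  s1 = a.a.(0 | 0) | c.((0 + 0)\{a,c} + (0 + 0 + c.0)) | =a=> s3, =c=> s4
  s2 = c.a.a.(0 | 0) | ((0 + 0)\{a,c} + (0 + 0 + c.0)) | =c=> s4, =c=> s5
  s3 = a.(0 | 0) | c.((0 + 0)\{a,c} + (0 + 0 + c.0)) | =a=> s6, =c=> s7
  s4 = a.a.(0 | 0) | ((0 + 0)\{a,c} + (0 + 0 + c.0)) | =a=> s7, =c=> s8
  s5 = c.a.a.(0 | 0) | 0 | =c=> s8
  s6 = 0 | 0 | c.((0 + 0)\{a,c} + (0 + 0 + c.0)) | =c=> s9
  s7 = a.(0 | 0) | ((0 + 0)\{a,c} + (0 + 0 + c.0)) | =a=> s9, =c=> s10
  s8 = a.a.(0 | 0) | 0 | =a=> s10
  s9 = 0 | 0 | ((0 + 0)\{a,c} + (0 + 0 + c.0)) | =c=> s11
  s10 = a.(0 | 0) | 0 | =a=> s11
  s11 = 0 | 0 | 0 | ∅
Q's transition system — 12 states:
  t0 = c.a.c.(0 | 0) | c.((0 + 0)\{a,c} + (0 + 0 + c.0)) | =c=> t1, =c=> t2
  t1 = a.c.(0 | 0) | c.((0 + 0)\{a,c} + (0 + 0 + c.0)) | =a=> t3, =c=> t4
  t2 = c.a.c.(0 | 0) | ((0 + 0)\{a,c} + (0 + 0 + c.0)) | =c=> t4, =c=> t5
  t3 = c.(0 | 0) | c.((0 + 0)\{a,c} + (0 + 0 + c.0)) | =c=> t6, =c=> t7
  t4 = a.c.(0 | 0) | ((0 + 0)\{a,c} + (0 + 0 + c.0)) | =a=> t7, =c=> t8
  t5 = c.a.c.(0 | 0) | 0 | =c=> t8
  t6 = 0 | 0 | c.((0 + 0)\{a,c} + (0 + 0 + c.0)) | =c=> t9
  t7 = c.(0 | 0) | ((0 + 0)\{a,c} + (0 + 0 + c.0)) | =c=> t10, =c=> t9
  t8 = a.c.(0 | 0) | 0 | =a=> t10
  t9 = 0 | 0 | ((0 + 0)\{a,c} + (0 + 0 + c.0)) | =c=> t11
  t10 = c.(0 | 0) | 0 | =c=> t11
  t11 = 0 | 0 | 0 | ∅
Trace ⟨caa⟩ through P, begin at {s0}:
  step 1 (c): {s1, s2}
  step 2 (a): {s3}
  step 3 (a): {s6}
  ✓ P
Trace ⟨caa⟩ through Q, begin at {t0}:
  step 1 (c): {t1, t2}
  step 2 (a): {t3}
  step 3 (a): no successor for Q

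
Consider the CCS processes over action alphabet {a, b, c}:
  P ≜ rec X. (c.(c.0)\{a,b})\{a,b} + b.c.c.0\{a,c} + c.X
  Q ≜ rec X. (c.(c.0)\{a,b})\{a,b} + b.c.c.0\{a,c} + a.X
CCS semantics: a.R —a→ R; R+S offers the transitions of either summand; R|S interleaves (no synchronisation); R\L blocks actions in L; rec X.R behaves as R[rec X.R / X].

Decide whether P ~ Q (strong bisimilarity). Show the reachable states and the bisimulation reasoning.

P's transition system — 6 states:
  s0 = rec X. (c.(c.0)\{a,b})\{a,b} + b.c.c.0\{a,c} + c.X ⊢ —b→ s1, —c→ s0, —c→ s2
  s1 = c.c.0\{a,c} ⊢ —c→ s3
  s2 = (c.0)\{a,b}\{a,b} ⊢ —c→ s4
  s3 = c.0\{a,c} ⊢ —c→ s5
  s4 = 0\{a,b}\{a,b} ⊢ stopped
  s5 = 0\{a,c} ⊢ stopped
Q's transition system — 6 states:
  t0 = rec X. (c.(c.0)\{a,b})\{a,b} + b.c.c.0\{a,c} + a.X ⊢ —a→ t0, —b→ t1, —c→ t2
  t1 = c.c.0\{a,c} ⊢ —c→ t3
  t2 = (c.0)\{a,b}\{a,b} ⊢ —c→ t4
  t3 = c.0\{a,c} ⊢ —c→ t5
  t4 = 0\{a,b}\{a,b} ⊢ stopped
  t5 = 0\{a,c} ⊢ stopped
Coarsest stable partition (strong bisimilarity classes):
  B0 = {s0}
  B1 = {s2, s3, t2, t3}
  B2 = {s4, s5, t4, t5}
  B3 = {s1, t1}
  B4 = {t0}
s0 ∈ B0, t0 ∈ B4 → different blocks

P ≁ Q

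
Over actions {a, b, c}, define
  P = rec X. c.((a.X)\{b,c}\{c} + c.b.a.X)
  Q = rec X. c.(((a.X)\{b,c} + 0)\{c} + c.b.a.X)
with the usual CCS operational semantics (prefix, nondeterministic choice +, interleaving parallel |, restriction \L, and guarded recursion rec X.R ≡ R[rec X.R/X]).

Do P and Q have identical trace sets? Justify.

Reachable graph of P (5 states):
  m0 = rec X. c.((a.X)\{b,c}\{c} + c.b.a.X) has moves --c--▸ m1
  m1 = (a.(rec X. c.((a.X)\{b,c}\{c} + c.b.a.X)))\{b,c}\{c} + c.b.a.(rec X. c.((a.X)\{b,c}\{c} + c.b.a.X)) has moves --a--▸ m2, --c--▸ m3
  m2 = (rec X. c.((a.X)\{b,c}\{c} + c.b.a.X))\{b,c}\{c} has moves ∅
  m3 = b.a.(rec X. c.((a.X)\{b,c}\{c} + c.b.a.X)) has moves --b--▸ m4
  m4 = a.(rec X. c.((a.X)\{b,c}\{c} + c.b.a.X)) has moves --a--▸ m0
Reachable graph of Q (5 states):
  n0 = rec X. c.(((a.X)\{b,c} + 0)\{c} + c.b.a.X) has moves --c--▸ n1
  n1 = ((a.(rec X. c.(((a.X)\{b,c} + 0)\{c} + c.b.a.X)))\{b,c} + 0)\{c} + c.b.a.(rec X. c.(((a.X)\{b,c} + 0)\{c} + c.b.a.X)) has moves --a--▸ n2, --c--▸ n3
  n2 = (rec X. c.(((a.X)\{b,c} + 0)\{c} + c.b.a.X))\{b,c}\{c} has moves ∅
  n3 = b.a.(rec X. c.(((a.X)\{b,c} + 0)\{c} + c.b.a.X)) has moves --b--▸ n4
  n4 = a.(rec X. c.(((a.X)\{b,c} + 0)\{c} + c.b.a.X)) has moves --a--▸ n0
Partition-refinement fixed point:
  B0 = {m0, n0}
  B1 = {m1, n1}
  B2 = {m3, n3}
  B3 = {m4, n4}
  B4 = {m2, n2}
m0 ∈ B0, n0 ∈ B0 → same block
Bisimilar ⇒ trace-equivalent.

traces(P) = traces(Q)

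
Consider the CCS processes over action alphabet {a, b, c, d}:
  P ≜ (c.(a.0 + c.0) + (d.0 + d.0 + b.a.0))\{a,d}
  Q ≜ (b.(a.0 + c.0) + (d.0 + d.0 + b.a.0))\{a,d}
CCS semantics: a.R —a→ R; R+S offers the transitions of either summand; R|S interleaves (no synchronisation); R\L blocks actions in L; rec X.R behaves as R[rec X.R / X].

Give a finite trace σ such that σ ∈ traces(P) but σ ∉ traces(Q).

LTS(P): 4 reachable states
  p0 = (c.(a.0 + c.0) + (d.0 + d.0 + b.a.0))\{a,d} → =b=> p1, =c=> p2
  p1 = (a.0)\{a,d} → (no moves)
  p2 = (a.0 + c.0)\{a,d} → =c=> p3
  p3 = 0\{a,d} → (no moves)
LTS(Q): 4 reachable states
  q0 = (b.(a.0 + c.0) + (d.0 + d.0 + b.a.0))\{a,d} → =b=> q1, =b=> q2
  q1 = (a.0 + c.0)\{a,d} → =c=> q3
  q2 = (a.0)\{a,d} → (no moves)
  q3 = 0\{a,d} → (no moves)
Trace ⟨c⟩ through P, begin at {p0}:
  after c @ step 1: {p2}
  — P admits the full trace.
Trace ⟨c⟩ through Q, begin at {q0}:
  after c @ step 1: no successor for Q

c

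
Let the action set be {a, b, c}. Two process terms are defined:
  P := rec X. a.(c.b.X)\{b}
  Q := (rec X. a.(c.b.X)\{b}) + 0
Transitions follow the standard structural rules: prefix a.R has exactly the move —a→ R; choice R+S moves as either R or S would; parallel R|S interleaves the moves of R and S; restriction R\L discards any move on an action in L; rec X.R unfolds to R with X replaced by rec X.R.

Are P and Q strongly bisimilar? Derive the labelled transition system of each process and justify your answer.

P ~ Q

P's transition system — 3 states:
  u0 = rec X. a.(c.b.X)\{b} has moves ··a··> u1
  u1 = (c.b.(rec X. a.(c.b.X)\{b}))\{b} has moves ··c··> u2
  u2 = (b.(rec X. a.(c.b.X)\{b}))\{b} has moves ·
Q's transition system — 3 states:
  v0 = (rec X. a.(c.b.X)\{b}) + 0 has moves ··a··> v1
  v1 = (c.b.(rec X. a.(c.b.X)\{b}))\{b} has moves ··c··> v2
  v2 = (b.(rec X. a.(c.b.X)\{b}))\{b} has moves ·
Coarsest stable partition (strong bisimilarity classes):
  B0 = {u0, v0}
  B1 = {u1, v1}
  B2 = {u2, v2}
u0 ∈ B0, v0 ∈ B0 → same block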